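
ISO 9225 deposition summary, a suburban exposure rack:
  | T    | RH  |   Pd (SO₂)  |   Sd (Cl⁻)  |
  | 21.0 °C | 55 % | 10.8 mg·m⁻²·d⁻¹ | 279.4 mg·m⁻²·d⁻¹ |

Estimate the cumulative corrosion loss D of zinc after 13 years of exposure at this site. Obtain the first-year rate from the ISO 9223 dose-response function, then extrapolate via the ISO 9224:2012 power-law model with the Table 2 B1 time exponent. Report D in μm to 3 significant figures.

D(13) = 34.0 μm

zinc: temperature factor f = -0.071·(11.0) = -0.7810
  Pd branch = 0.0129·Pd^0.44·e^(0.046·RH+f) = 0.2113 μm/a
  Sd branch = 0.0175·Sd^0.57·e^(0.008·RH+0.085·T) = 4.015 μm/a
  r_corr = 0.2113 + 4.015 = 4.226 μm/a
Long-term exponent b (ISO 9224 Table 2, B1) = 0.813
  D(13) = 4.226 × 13^0.813 = 4.226 × 8.047 = 34.01 μm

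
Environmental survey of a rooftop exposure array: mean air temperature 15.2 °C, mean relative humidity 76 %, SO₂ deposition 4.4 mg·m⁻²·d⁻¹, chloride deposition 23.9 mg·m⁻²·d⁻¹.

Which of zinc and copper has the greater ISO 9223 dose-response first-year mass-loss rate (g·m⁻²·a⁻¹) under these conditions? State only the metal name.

zinc: T>10 °C ⇒ hinge -0.071·(15.2−10) = -0.3692
  SO₂ term: 0.0129·4.4^0.44·exp(0.046·76-0.3692) = 0.5645
  Cl⁻ term: 0.0175·23.9^0.57·exp(0.008·76+0.085·15.2) = 0.7143
  r_corr = 0.5645 + 0.7143 = 1.279 μm/a
  mass loss = 1.279 μm/a × 7.14 g/cm³ = 9.131 g·m⁻²·a⁻¹
copper: temperature factor f = -0.080·(5.2) = -0.4160
  SO₂ term: 0.0053·4.4^0.26·exp(0.059·76-0.4160) = 0.4553
  Sd branch = 0.01025·Sd^0.27·e^(0.036·RH+0.049·T) = 0.7845 μm/a
  sum: 0.4553 + 0.7845 → r_corr = 1.24 μm/a
  mass loss = 1.24 μm/a × 8.96 g/cm³ = 11.11 g·m⁻²·a⁻¹
Ordering by g·m⁻²·a⁻¹: copper (11.1) > zinc (9.13)

copper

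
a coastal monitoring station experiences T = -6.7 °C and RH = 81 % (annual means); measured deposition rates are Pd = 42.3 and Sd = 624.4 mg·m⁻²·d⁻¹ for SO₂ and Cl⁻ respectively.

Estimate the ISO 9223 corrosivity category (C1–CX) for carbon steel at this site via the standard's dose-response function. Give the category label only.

carbon steel: temperature factor f = +0.150·(-16.7) = -2.5050
  SO₂ term: 1.77·42.3^0.52·exp(0.02·81-2.5050) = 5.121
  Cl⁻ term: 0.102·624.4^0.62·exp(0.033·81+0.04·-6.7) = 61.13
  r_corr = 5.121 + 61.13 = 66.25 μm/a
66.3 μm/a falls in (50, 80] for carbon steel → category C4

C4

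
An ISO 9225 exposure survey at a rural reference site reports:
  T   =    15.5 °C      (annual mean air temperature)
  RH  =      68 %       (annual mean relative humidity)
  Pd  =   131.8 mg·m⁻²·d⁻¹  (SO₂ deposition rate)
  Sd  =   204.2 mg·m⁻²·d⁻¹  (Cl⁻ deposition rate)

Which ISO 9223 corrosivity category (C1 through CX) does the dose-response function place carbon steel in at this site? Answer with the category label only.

C5

carbon steel: f(T) = -0.054·(T−10) [T>10 °C] = -0.2970
  SO₂ term: 1.77·131.8^0.52·exp(0.02·68-0.2970) = 64.86
  Cl⁻ term: 0.102·204.2^0.62·exp(0.033·68+0.04·15.5) = 48.38
  sum: 64.86 + 48.38 → r_corr = 113.2 μm/a
ISO 9223 Table 2 (carbon steel): 80 < 113 ≤ 200 μm/a ⇒ C5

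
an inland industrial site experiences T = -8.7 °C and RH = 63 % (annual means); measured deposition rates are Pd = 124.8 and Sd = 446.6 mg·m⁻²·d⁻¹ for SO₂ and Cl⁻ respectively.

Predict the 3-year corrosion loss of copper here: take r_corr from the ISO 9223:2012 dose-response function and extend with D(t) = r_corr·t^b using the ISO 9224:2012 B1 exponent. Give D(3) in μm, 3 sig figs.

copper: T≤10 °C ⇒ hinge +0.126·(-8.7−10) = -2.3562
  SO₂ term: 0.0053·124.8^0.26·exp(0.059·63-2.3562) = 0.07249
  Sd branch = 0.01025·Sd^0.27·e^(0.036·RH+0.049·T) = 0.3358 μm/a
  r_corr = 0.07249 + 0.3358 = 0.4083 μm/a
Long-term exponent b (ISO 9224 Table 2, B1) = 0.667
  D(3) = 0.4083 × 3^0.667 = 0.4083 × 2.081 = 0.8495 μm

D(3) = 0.850 μm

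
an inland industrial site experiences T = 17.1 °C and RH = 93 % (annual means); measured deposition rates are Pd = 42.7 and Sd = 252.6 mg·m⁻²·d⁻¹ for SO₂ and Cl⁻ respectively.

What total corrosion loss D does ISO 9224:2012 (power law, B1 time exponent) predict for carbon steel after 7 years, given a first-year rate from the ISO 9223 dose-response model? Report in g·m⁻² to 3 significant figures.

carbon steel: f(T) = -0.054·(T−10) [T>10 °C] = -0.3834
  sulphur-dioxide contribution → 54.59 μm/a
  chloride contribution → 134.3 μm/a
  ⇒ r_corr(carbon steel) = 188.9 μm/a
ISO 9224: D(t) = r_corr · t^b with b = 0.523 (carbon steel, B1)
  D(7) = 188.9 × 7^0.523 = 188.9 × 2.767 = 522.6 μm
  Mass loss = 522.6 μm × 7.85 g/cm³ = 4102 g·m⁻²

D(7) = 4.10e+03 g·m⁻²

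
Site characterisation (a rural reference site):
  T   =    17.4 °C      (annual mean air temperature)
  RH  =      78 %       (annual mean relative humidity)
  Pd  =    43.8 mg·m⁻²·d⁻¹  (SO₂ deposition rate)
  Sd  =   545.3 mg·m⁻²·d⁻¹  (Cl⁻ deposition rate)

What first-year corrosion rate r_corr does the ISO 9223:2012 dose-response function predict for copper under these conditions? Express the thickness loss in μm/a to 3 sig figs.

copper: temperature factor f = -0.080·(7.4) = -0.5920
  SO₂ term: 0.0053·43.8^0.26·exp(0.059·78-0.5920) = 0.7809
  Cl⁻ term: 0.01025·545.3^0.27·exp(0.036·78+0.049·17.4) = 2.185
  r_corr = 0.7809 + 2.185 = 2.966 μm/a

r_corr = 2.97 μm/a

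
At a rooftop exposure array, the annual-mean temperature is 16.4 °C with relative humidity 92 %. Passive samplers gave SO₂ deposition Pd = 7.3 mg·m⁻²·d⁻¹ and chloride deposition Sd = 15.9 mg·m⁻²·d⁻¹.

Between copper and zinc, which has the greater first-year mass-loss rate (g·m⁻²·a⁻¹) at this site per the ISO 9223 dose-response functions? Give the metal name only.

copper: f(T) = -0.080·(T−10) [T>10 °C] = -0.5120
  SO₂ term: 0.0053·7.3^0.26·exp(0.059·92-0.5120) = 1.213
  Cl⁻ term: 0.01025·15.9^0.27·exp(0.036·92+0.049·16.4) = 1.326
  sum: 1.213 + 1.326 → r_corr = 2.538 μm/a
  mass loss = 2.538 μm/a × 8.96 g/cm³ = 22.74 g·m⁻²·a⁻¹
zinc: f(T) = -0.071·(T−10) [T>10 °C] = -0.4544
  Pd branch = 0.0129·Pd^0.44·e^(0.046·RH+f) = 1.352 μm/a
  Sd branch = 0.0175·Sd^0.57·e^(0.008·RH+0.085·T) = 0.7127 μm/a
  sum: 1.352 + 0.7127 → r_corr = 2.065 μm/a
  mass loss = 2.065 μm/a × 7.14 g/cm³ = 14.74 g·m⁻²·a⁻¹
Ordering by g·m⁻²·a⁻¹: copper (22.7) > zinc (14.7)

copper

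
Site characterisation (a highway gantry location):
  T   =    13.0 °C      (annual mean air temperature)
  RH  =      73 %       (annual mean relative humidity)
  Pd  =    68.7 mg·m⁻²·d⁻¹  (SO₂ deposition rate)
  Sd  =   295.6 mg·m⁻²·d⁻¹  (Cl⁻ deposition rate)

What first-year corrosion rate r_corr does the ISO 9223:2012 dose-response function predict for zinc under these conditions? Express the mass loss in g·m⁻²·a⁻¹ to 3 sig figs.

r_corr = 31.1 g·m⁻²·a⁻¹

zinc: temperature factor f = -0.071·(3.0) = -0.2130
  Pd branch = 0.0129·Pd^0.44·e^(0.046·RH+f) = 1.926 μm/a
  Sd branch = 0.0175·Sd^0.57·e^(0.008·RH+0.085·T) = 2.426 μm/a
  r_corr = 1.926 + 2.426 = 4.352 μm/a
Convert to mass loss: 4.352 μm/a × 7.14 g/cm³ = 31.07 g·m⁻²·a⁻¹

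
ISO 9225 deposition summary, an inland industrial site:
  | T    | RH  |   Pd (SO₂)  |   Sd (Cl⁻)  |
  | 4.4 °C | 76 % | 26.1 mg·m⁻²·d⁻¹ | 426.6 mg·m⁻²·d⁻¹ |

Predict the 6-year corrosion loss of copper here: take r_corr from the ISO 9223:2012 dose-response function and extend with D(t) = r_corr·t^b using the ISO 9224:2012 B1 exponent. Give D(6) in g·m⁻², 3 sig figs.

D(6) = 45.8 g·m⁻²

copper: T≤10 °C ⇒ hinge +0.126·(4.4−10) = -0.7056
  SO₂ term: 0.0053·26.1^0.26·exp(0.059·76-0.7056) = 0.5414
  Sd branch = 0.01025·Sd^0.27·e^(0.036·RH+0.049·T) = 1.006 μm/a
  r_corr = 0.5414 + 1.006 = 1.548 μm/a
Power-law: D(6) = r_corr · 6^0.667
  D(6) = 1.548 × 6^0.667 = 1.548 × 3.304 = 5.113 μm
  Mass loss = 5.113 μm × 8.96 g/cm³ = 45.81 g·m⁻²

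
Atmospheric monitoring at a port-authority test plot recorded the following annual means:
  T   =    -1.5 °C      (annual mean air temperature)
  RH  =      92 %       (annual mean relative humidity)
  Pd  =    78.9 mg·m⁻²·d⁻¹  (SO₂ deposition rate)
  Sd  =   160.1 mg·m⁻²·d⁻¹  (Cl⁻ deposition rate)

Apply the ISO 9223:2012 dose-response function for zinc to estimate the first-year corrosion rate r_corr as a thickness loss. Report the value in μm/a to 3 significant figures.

r_corr = 4.50 μm/a

zinc: T≤10 °C ⇒ hinge +0.038·(-1.5−10) = -0.4370
  sulphur-dioxide contribution → 3.921 μm/a
  chloride contribution → 0.5805 μm/a
  total first-year rate 4.502 μm/a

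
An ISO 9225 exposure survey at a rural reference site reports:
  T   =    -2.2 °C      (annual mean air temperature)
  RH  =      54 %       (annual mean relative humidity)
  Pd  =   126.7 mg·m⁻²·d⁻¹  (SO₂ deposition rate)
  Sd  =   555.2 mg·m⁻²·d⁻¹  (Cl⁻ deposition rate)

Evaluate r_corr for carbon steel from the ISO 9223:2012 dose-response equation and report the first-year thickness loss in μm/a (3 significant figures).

carbon steel: f(T) = +0.150·(T−10) [T≤10 °C] = -1.8300
  sulphur-dioxide contribution → 10.37 μm/a
  chloride contribution → 27.92 μm/a
  total first-year rate 38.28 μm/a

r_corr = 38.3 μm/a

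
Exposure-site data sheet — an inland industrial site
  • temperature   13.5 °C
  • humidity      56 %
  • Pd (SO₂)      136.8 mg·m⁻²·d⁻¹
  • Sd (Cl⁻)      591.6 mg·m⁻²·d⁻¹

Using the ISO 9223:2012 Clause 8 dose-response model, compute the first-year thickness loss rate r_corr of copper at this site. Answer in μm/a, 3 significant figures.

copper: T>10 °C ⇒ hinge -0.080·(13.5−10) = -0.2800
  SO₂ term: 0.0053·136.8^0.26·exp(0.059·56-0.2800) = 0.3917
  Cl⁻ term: 0.01025·591.6^0.27·exp(0.036·56+0.049·13.5) = 0.8356
  sum: 0.3917 + 0.8356 → r_corr = 1.227 μm/a

r_corr = 1.23 μm/a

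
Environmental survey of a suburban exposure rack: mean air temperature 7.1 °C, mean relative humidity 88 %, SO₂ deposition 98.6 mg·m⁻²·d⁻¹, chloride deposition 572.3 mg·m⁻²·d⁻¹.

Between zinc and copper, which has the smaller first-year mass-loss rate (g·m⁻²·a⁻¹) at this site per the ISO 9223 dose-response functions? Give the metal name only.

copper

zinc: temperature factor f = +0.038·(-2.9) = -0.1102
  Pd branch = 0.0129·Pd^0.44·e^(0.046·RH+f) = 4.99 μm/a
  Cl⁻ term: 0.0175·572.3^0.57·exp(0.008·88+0.085·7.1) = 2.414
  sum: 4.99 + 2.414 → r_corr = 7.403 μm/a
  mass loss = 7.403 μm/a × 7.14 g/cm³ = 52.86 g·m⁻²·a⁻¹
copper: f(T) = +0.126·(T−10) [T≤10 °C] = -0.3654
  Pd branch = 0.0053·Pd^0.26·e^(0.059·RH+f) = 2.182 μm/a
  Cl⁻ term: 0.01025·572.3^0.27·exp(0.036·88+0.049·7.1) = 1.915
  sum: 2.182 + 1.915 → r_corr = 4.097 μm/a
  mass loss = 4.097 μm/a × 8.96 g/cm³ = 36.71 g·m⁻²·a⁻¹
Ordering by g·m⁻²·a⁻¹: zinc (52.9) > copper (36.7)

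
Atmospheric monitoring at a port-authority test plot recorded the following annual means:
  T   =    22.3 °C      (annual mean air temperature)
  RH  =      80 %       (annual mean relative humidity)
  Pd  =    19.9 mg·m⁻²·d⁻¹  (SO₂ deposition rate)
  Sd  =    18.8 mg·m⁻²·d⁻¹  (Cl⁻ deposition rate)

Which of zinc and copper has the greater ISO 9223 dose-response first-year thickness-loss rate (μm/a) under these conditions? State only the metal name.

zinc: f(T) = -0.071·(T−10) [T>10 °C] = -0.8733
  sulphur-dioxide contribution → 0.7962 μm/a
  chloride contribution → 1.176 μm/a
  ⇒ r_corr(zinc) = 1.972 μm/a
copper: temperature factor f = -0.080·(12.3) = -0.9840
  sulphur-dioxide contribution → 0.4836 μm/a
  chloride contribution → 1.202 μm/a
  ⇒ r_corr(copper) = 1.686 μm/a
Ordering by μm/a: zinc (1.97) > copper (1.69)

zinc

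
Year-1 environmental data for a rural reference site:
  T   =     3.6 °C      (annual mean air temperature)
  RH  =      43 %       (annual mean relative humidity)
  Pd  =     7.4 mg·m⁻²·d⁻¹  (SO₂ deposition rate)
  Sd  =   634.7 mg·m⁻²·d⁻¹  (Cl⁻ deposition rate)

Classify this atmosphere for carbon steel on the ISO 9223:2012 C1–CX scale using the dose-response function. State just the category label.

C3

carbon steel: temperature factor f = +0.150·(-6.4) = -0.9600
  Pd branch = 1.77·Pd^0.52·e^(0.02·RH+f) = 4.535 μm/a
  Cl⁻ term: 0.102·634.7^0.62·exp(0.033·43+0.04·3.6) = 26.61
  sum: 4.535 + 26.61 → r_corr = 31.14 μm/a
Category bounds: 25…50 μm/a bracket r_corr ⇒ C3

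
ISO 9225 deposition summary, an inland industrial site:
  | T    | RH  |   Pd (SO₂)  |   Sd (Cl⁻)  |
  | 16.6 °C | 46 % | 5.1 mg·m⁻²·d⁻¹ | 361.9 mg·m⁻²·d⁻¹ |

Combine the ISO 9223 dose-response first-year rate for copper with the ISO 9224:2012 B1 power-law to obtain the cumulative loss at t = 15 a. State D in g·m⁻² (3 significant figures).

copper: f(T) = -0.080·(T−10) [T>10 °C] = -0.5280
  sulphur-dioxide contribution → 0.07205 μm/a
  chloride contribution → 0.5943 μm/a
  ⇒ r_corr(copper) = 0.6663 μm/a
Power-law: D(15) = r_corr · 15^0.667
  D(15) = 0.6663 × 15^0.667 = 0.6663 × 6.088 = 4.056 μm
  Mass loss = 4.056 μm × 8.96 g/cm³ = 36.35 g·m⁻²

D(15) = 36.3 g·m⁻²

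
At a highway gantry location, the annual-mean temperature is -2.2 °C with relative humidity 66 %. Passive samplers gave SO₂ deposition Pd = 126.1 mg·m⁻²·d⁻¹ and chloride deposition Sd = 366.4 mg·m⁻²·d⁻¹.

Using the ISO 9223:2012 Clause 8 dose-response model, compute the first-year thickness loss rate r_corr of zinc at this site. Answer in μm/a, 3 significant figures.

r_corr = 2.13 μm/a

zinc: temperature factor f = +0.038·(-12.2) = -0.4636
  SO₂ term: 0.0129·126.1^0.44·exp(0.046·66-0.4636) = 1.419
  Sd branch = 0.0175·Sd^0.57·e^(0.008·RH+0.085·T) = 0.7122 μm/a
  r_corr = 1.419 + 0.7122 = 2.132 μm/a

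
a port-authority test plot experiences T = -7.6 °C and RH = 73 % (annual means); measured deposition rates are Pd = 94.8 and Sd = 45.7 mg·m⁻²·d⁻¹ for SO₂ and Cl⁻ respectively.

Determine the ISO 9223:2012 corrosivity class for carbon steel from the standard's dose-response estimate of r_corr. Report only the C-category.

carbon steel: T≤10 °C ⇒ hinge +0.150·(-7.6−10) = -2.6400
  Pd branch = 1.77·Pd^0.52·e^(0.02·RH+f) = 5.8 μm/a
  Cl⁻ term: 0.102·45.7^0.62·exp(0.033·73+0.04·-7.6) = 8.952
  r_corr = 5.8 + 8.952 = 14.75 μm/a
Category bounds: 1.3…25 μm/a bracket r_corr ⇒ C2

C2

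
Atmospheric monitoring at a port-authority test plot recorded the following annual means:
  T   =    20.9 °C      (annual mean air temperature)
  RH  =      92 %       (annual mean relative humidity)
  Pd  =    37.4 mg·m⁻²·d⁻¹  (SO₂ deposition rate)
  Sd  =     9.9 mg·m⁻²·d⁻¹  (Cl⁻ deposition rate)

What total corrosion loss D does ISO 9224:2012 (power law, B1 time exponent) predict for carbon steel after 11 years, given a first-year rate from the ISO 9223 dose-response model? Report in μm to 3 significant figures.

carbon steel: T>10 °C ⇒ hinge -0.054·(20.9−10) = -0.5886
  sulphur-dioxide contribution → 40.68 μm/a
  chloride contribution → 20.3 μm/a
  ⇒ r_corr(carbon steel) = 60.98 μm/a
ISO 9224: D(t) = r_corr · t^b with b = 0.523 (carbon steel, B1)
  D(11) = 60.98 × 11^0.523 = 60.98 × 3.505 = 213.7 μm

D(11) = 214 μm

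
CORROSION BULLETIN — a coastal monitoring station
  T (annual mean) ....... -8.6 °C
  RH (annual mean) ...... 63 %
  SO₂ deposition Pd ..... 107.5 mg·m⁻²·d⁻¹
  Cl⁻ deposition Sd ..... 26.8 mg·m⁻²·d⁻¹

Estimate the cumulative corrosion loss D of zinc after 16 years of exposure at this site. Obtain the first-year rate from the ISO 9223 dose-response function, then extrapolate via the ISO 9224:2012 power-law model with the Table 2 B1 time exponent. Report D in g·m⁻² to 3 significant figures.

D(16) = 67.7 g·m⁻²

zinc: f(T) = +0.038·(T−10) [T≤10 °C] = -0.7068
  Pd branch = 0.0129·Pd^0.44·e^(0.046·RH+f) = 0.9037 μm/a
  Sd branch = 0.0175·Sd^0.57·e^(0.008·RH+0.085·T) = 0.09088 μm/a
  sum: 0.9037 + 0.09088 → r_corr = 0.9946 μm/a
ISO 9224: D(t) = r_corr · t^b with b = 0.813 (zinc, B1)
  D(16) = 0.9946 × 16^0.813 = 0.9946 × 9.527 = 9.475 μm
  Mass loss = 9.475 μm × 7.14 g/cm³ = 67.65 g·m⁻²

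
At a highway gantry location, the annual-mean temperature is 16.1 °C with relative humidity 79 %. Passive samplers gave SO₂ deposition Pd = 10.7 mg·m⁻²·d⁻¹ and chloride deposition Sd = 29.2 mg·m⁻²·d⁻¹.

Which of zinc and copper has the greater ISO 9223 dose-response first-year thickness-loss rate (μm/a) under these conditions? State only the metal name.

zinc

zinc: temperature factor f = -0.071·(6.1) = -0.4331
  SO₂ term: 0.0129·10.7^0.44·exp(0.046·79-0.4331) = 0.8988
  Cl⁻ term: 0.0175·29.2^0.57·exp(0.008·79+0.085·16.1) = 0.8853
  r_corr = 0.8988 + 0.8853 = 1.784 μm/a
copper: f(T) = -0.080·(T−10) [T>10 °C] = -0.4880
  Pd branch = 0.0053·Pd^0.26·e^(0.059·RH+f) = 0.6371 μm/a
  Cl⁻ term: 0.01025·29.2^0.27·exp(0.036·79+0.049·16.1) = 0.9641
  sum: 0.6371 + 0.9641 → r_corr = 1.601 μm/a
Ordering by μm/a: zinc (1.78) > copper (1.6)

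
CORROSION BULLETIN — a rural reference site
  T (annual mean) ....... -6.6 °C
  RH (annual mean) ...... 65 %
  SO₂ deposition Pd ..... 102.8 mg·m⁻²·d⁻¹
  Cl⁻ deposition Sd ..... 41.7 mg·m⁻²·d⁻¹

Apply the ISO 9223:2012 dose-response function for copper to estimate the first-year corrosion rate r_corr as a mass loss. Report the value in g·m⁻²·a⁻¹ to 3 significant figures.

copper: T≤10 °C ⇒ hinge +0.126·(-6.6−10) = -2.0916
  sulphur-dioxide contribution → 0.1011 μm/a
  chloride contribution → 0.2108 μm/a
  ⇒ r_corr(copper) = 0.3119 μm/a
Convert to mass loss: 0.3119 μm/a × 8.96 g/cm³ = 2.795 g·m⁻²·a⁻¹

r_corr = 2.79 g·m⁻²·a⁻¹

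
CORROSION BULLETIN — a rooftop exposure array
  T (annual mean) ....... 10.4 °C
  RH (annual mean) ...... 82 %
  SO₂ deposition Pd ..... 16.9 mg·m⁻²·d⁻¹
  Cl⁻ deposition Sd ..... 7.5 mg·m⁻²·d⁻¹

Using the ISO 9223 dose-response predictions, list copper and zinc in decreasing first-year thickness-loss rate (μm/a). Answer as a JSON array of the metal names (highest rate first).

["zinc", "copper"]

copper: temperature factor f = -0.080·(0.4) = -0.0320
  sulphur-dioxide contribution → 1.351 μm/a
  chloride contribution → 0.5628 μm/a
  ⇒ r_corr(copper) = 1.914 μm/a
zinc: T>10 °C ⇒ hinge -0.071·(10.4−10) = -0.0284
  sulphur-dioxide contribution → 1.891 μm/a
  chloride contribution → 0.2574 μm/a
  ⇒ r_corr(zinc) = 2.148 μm/a
Ordering by μm/a: zinc (2.15) > copper (1.91)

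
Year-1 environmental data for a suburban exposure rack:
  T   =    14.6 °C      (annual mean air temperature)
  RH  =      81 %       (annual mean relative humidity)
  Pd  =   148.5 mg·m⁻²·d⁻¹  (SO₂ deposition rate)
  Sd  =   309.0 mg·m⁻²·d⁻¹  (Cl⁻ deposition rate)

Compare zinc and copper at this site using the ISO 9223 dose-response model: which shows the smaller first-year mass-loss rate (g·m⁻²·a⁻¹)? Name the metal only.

zinc: f(T) = -0.071·(T−10) [T>10 °C] = -0.3266
  sulphur-dioxide contribution → 3.487 μm/a
  chloride contribution → 3.039 μm/a
  ⇒ r_corr(zinc) = 6.526 μm/a
  mass loss = 6.526 μm/a × 7.14 g/cm³ = 46.6 g·m⁻²·a⁻¹
copper: T>10 °C ⇒ hinge -0.080·(14.6−10) = -0.3680
  sulphur-dioxide contribution → 1.602 μm/a
  chloride contribution → 1.82 μm/a
  total first-year rate 3.422 μm/a
  mass loss = 3.422 μm/a × 8.96 g/cm³ = 30.66 g·m⁻²·a⁻¹
Ordering by g·m⁻²·a⁻¹: zinc (46.6) > copper (30.7)

copper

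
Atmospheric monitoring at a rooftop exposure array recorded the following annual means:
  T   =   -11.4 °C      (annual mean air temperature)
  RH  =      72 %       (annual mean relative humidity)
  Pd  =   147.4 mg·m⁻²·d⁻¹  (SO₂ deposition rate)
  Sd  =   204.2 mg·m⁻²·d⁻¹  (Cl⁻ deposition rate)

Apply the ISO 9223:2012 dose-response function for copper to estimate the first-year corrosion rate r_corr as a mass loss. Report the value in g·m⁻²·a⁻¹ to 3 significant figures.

copper: f(T) = +0.126·(T−10) [T≤10 °C] = -2.6964
  sulphur-dioxide contribution → 0.09161 μm/a
  chloride contribution → 0.3293 μm/a
  total first-year rate 0.4209 μm/a
Convert to mass loss: 0.4209 μm/a × 8.96 g/cm³ = 3.771 g·m⁻²·a⁻¹

r_corr = 3.77 g·m⁻²·a⁻¹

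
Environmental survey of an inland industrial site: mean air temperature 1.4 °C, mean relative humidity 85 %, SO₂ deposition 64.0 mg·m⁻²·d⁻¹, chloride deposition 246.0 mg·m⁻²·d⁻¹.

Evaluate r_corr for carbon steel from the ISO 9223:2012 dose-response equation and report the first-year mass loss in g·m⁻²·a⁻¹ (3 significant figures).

r_corr = 607 g·m⁻²·a⁻¹

carbon steel: T≤10 °C ⇒ hinge +0.150·(1.4−10) = -1.2900
  sulphur-dioxide contribution → 23.19 μm/a
  chloride contribution → 54.14 μm/a
  ⇒ r_corr(carbon steel) = 77.32 μm/a
Convert to mass loss: 77.32 μm/a × 7.85 g/cm³ = 607 g·m⁻²·a⁻¹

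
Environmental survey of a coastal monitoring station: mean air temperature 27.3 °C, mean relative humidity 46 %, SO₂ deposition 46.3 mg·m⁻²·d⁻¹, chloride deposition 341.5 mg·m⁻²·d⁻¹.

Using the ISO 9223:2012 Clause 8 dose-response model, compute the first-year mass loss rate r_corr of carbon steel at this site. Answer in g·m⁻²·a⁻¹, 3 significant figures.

carbon steel: f(T) = -0.054·(T−10) [T>10 °C] = -0.9342
  SO₂ term: 1.77·46.3^0.52·exp(0.02·46-0.9342) = 12.82
  Sd branch = 0.102·Sd^0.62·e^(0.033·RH+0.04·T) = 51.62 μm/a
  r_corr = 12.82 + 51.62 = 64.44 μm/a
Convert to mass loss: 64.44 μm/a × 7.85 g/cm³ = 505.9 g·m⁻²·a⁻¹

r_corr = 506 g·m⁻²·a⁻¹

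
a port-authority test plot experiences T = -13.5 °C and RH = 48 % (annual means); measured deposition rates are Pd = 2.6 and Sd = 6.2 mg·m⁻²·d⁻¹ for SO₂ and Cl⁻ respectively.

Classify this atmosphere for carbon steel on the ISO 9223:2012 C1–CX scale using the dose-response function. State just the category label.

carbon steel: T≤10 °C ⇒ hinge +0.150·(-13.5−10) = -3.5250
  sulphur-dioxide contribution → 0.2238 μm/a
  chloride contribution → 0.898 μm/a
  total first-year rate 1.122 μm/a
1.12 μm/a falls in (0, 1.3] for carbon steel → category C1

C1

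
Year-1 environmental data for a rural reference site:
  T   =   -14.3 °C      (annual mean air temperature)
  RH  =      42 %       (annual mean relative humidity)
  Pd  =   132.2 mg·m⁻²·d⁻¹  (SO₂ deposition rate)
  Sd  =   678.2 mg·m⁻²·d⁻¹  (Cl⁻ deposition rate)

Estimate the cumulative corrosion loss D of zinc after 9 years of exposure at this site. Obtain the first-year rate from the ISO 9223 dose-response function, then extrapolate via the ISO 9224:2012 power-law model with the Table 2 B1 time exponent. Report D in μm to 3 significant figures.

D(9) = 3.59 μm

zinc: temperature factor f = +0.038·(-24.3) = -0.9234
  SO₂ term: 0.0129·132.2^0.44·exp(0.046·42-0.9234) = 0.3034
  Sd branch = 0.0175·Sd^0.57·e^(0.008·RH+0.085·T) = 0.2985 μm/a
  sum: 0.3034 + 0.2985 → r_corr = 0.6019 μm/a
Power-law: D(9) = r_corr · 9^0.813
  D(9) = 0.6019 × 9^0.813 = 0.6019 × 5.968 = 3.592 μm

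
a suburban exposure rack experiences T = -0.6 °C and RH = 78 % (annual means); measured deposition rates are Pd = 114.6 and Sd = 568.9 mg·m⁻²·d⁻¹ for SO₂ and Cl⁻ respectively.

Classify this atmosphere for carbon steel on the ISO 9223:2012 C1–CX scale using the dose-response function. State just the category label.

carbon steel: f(T) = +0.150·(T−10) [T≤10 °C] = -1.5900
  SO₂ term: 1.77·114.6^0.52·exp(0.02·78-1.5900) = 20.22
  Cl⁻ term: 0.102·568.9^0.62·exp(0.033·78+0.04·-0.6) = 66.71
  r_corr = 20.22 + 66.71 = 86.92 μm/a
86.9 μm/a falls in (80, 200] for carbon steel → category C5

C5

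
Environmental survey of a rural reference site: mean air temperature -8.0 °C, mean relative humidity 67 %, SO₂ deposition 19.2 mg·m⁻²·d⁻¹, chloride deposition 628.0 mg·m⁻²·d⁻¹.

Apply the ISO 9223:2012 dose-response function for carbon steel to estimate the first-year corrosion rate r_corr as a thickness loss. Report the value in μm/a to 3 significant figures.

r_corr = 38.8 μm/a

carbon steel: temperature factor f = +0.150·(-18.0) = -2.7000
  Pd branch = 1.77·Pd^0.52·e^(0.02·RH+f) = 2.112 μm/a
  Cl⁻ term: 0.102·628.0^0.62·exp(0.033·67+0.04·-8.0) = 36.69
  sum: 2.112 + 36.69 → r_corr = 38.81 μm/a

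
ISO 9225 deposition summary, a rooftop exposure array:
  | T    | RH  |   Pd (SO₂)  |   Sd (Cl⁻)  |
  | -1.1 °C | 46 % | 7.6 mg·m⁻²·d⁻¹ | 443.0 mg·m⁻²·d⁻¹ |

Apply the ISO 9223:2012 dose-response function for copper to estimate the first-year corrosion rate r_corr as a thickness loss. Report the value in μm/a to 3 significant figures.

copper: T≤10 °C ⇒ hinge +0.126·(-1.1−10) = -1.3986
  Pd branch = 0.0053·Pd^0.26·e^(0.059·RH+f) = 0.03346 μm/a
  Sd branch = 0.01025·Sd^0.27·e^(0.036·RH+0.049·T) = 0.2637 μm/a
  sum: 0.03346 + 0.2637 → r_corr = 0.2971 μm/a

r_corr = 0.297 μm/a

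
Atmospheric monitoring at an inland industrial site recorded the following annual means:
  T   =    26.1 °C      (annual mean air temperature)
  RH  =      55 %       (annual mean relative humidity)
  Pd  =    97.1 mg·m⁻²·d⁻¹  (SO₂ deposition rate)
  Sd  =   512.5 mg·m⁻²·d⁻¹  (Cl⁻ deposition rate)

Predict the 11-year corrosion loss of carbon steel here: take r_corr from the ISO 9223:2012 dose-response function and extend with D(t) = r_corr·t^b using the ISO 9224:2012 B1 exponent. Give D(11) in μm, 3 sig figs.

D(11) = 383 μm

carbon steel: temperature factor f = -0.054·(16.1) = -0.8694
  Pd branch = 1.77·Pd^0.52·e^(0.02·RH+f) = 24.07 μm/a
  Cl⁻ term: 0.102·512.5^0.62·exp(0.033·55+0.04·26.1) = 85.16
  r_corr = 24.07 + 85.16 = 109.2 μm/a
Long-term exponent b (ISO 9224 Table 2, B1) = 0.523
  D(11) = 109.2 × 11^0.523 = 109.2 × 3.505 = 382.8 μm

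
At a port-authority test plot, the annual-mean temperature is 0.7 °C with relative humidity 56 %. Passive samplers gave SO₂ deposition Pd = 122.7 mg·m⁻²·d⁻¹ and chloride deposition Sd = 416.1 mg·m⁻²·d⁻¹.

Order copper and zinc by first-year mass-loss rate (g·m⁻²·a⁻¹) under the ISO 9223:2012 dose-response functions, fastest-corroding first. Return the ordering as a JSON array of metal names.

["zinc", "copper"]

copper: f(T) = +0.126·(T−10) [T≤10 °C] = -1.1718
  Pd branch = 0.0053·Pd^0.26·e^(0.059·RH+f) = 0.1561 μm/a
  Sd branch = 0.01025·Sd^0.27·e^(0.036·RH+0.049·T) = 0.4058 μm/a
  sum: 0.1561 + 0.4058 → r_corr = 0.5619 μm/a
  mass loss = 0.5619 μm/a × 8.96 g/cm³ = 5.035 g·m⁻²·a⁻¹
zinc: f(T) = +0.038·(T−10) [T≤10 °C] = -0.3534
  Pd branch = 0.0129·Pd^0.44·e^(0.046·RH+f) = 0.9884 μm/a
  Sd branch = 0.0175·Sd^0.57·e^(0.008·RH+0.085·T) = 0.9045 μm/a
  r_corr = 0.9884 + 0.9045 = 1.893 μm/a
  mass loss = 1.893 μm/a × 7.14 g/cm³ = 13.52 g·m⁻²·a⁻¹
Ordering by g·m⁻²·a⁻¹: zinc (13.5) > copper (5.03)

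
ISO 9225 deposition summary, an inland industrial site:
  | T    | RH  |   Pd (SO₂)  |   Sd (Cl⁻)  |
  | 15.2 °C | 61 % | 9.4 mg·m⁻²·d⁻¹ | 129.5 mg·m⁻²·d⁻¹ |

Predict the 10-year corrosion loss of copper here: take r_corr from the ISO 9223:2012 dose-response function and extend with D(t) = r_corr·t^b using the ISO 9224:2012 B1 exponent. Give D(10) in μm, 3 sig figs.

D(10) = 4.41 μm

copper: T>10 °C ⇒ hinge -0.080·(15.2−10) = -0.4160
  sulphur-dioxide contribution → 0.2289 μm/a
  chloride contribution → 0.7215 μm/a
  ⇒ r_corr(copper) = 0.9504 μm/a
Power-law: D(10) = r_corr · 10^0.667
  D(10) = 0.9504 × 10^0.667 = 0.9504 × 4.645 = 4.415 μm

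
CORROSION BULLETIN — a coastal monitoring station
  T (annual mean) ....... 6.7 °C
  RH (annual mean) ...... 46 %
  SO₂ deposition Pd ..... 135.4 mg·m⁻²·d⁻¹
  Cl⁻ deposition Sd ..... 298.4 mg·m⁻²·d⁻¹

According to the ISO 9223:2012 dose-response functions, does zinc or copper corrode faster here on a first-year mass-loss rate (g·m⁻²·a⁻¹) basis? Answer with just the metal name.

zinc

zinc: f(T) = +0.038·(T−10) [T≤10 °C] = -0.1254
  Pd branch = 0.0129·Pd^0.44·e^(0.046·RH+f) = 0.8185 μm/a
  Cl⁻ term: 0.0175·298.4^0.57·exp(0.008·46+0.085·6.7) = 1.15
  r_corr = 0.8185 + 1.15 = 1.969 μm/a
  mass loss = 1.969 μm/a × 7.14 g/cm³ = 14.06 g·m⁻²·a⁻¹
copper: T≤10 °C ⇒ hinge +0.126·(6.7−10) = -0.4158
  Pd branch = 0.0053·Pd^0.26·e^(0.059·RH+f) = 0.1891 μm/a
  Cl⁻ term: 0.01025·298.4^0.27·exp(0.036·46+0.049·6.7) = 0.3473
  sum: 0.1891 + 0.3473 → r_corr = 0.5363 μm/a
  mass loss = 0.5363 μm/a × 8.96 g/cm³ = 4.806 g·m⁻²·a⁻¹
Ordering by g·m⁻²·a⁻¹: zinc (14.1) > copper (4.81)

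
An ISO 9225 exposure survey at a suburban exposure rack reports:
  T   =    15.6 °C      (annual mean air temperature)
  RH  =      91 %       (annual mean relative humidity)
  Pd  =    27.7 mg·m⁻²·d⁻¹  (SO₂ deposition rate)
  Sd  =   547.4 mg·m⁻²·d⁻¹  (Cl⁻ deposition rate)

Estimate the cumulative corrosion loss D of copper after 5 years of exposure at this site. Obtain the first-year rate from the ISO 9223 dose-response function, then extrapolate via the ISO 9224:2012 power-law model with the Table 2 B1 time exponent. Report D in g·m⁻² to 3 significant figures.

D(5) = 129 g·m⁻²

copper: T>10 °C ⇒ hinge -0.080·(15.6−10) = -0.4480
  SO₂ term: 0.0053·27.7^0.26·exp(0.059·91-0.4480) = 1.724
  Cl⁻ term: 0.01025·547.4^0.27·exp(0.036·91+0.049·15.6) = 3.197
  sum: 1.724 + 3.197 → r_corr = 4.921 μm/a
ISO 9224: D(t) = r_corr · t^b with b = 0.667 (copper, B1)
  D(5) = 4.921 × 5^0.667 = 4.921 × 2.926 = 14.4 μm
  Mass loss = 14.4 μm × 8.96 g/cm³ = 129 g·m⁻²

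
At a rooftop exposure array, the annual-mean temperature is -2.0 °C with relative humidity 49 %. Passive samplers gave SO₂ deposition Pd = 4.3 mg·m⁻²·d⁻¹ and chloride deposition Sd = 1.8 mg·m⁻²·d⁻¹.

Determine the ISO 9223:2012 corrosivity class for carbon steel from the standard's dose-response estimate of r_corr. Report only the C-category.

carbon steel: T≤10 °C ⇒ hinge +0.150·(-2.0−10) = -1.8000
  Pd branch = 1.77·Pd^0.52·e^(0.02·RH+f) = 1.664 μm/a
  Sd branch = 0.102·Sd^0.62·e^(0.033·RH+0.04·T) = 0.6829 μm/a
  sum: 1.664 + 0.6829 → r_corr = 2.347 μm/a
Category bounds: 1.3…25 μm/a bracket r_corr ⇒ C2

C2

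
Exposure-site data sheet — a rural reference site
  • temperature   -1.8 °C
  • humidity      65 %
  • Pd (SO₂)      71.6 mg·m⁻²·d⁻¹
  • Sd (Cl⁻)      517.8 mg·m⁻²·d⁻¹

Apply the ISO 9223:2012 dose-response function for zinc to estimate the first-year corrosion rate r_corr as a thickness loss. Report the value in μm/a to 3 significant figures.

zinc: temperature factor f = +0.038·(-11.8) = -0.4484
  SO₂ term: 0.0129·71.6^0.44·exp(0.046·65-0.4484) = 1.073
  Cl⁻ term: 0.0175·517.8^0.57·exp(0.008·65+0.085·-1.8) = 0.8902
  sum: 1.073 + 0.8902 → r_corr = 1.963 μm/a

r_corr = 1.96 μm/a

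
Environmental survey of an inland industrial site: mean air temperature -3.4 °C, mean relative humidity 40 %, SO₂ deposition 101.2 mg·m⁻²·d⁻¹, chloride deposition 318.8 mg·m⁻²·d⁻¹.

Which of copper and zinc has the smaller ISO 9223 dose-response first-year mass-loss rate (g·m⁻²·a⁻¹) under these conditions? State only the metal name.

copper

copper: f(T) = +0.126·(T−10) [T≤10 °C] = -1.6884
  Pd branch = 0.0053·Pd^0.26·e^(0.059·RH+f) = 0.03446 μm/a
  Sd branch = 0.01025·Sd^0.27·e^(0.036·RH+0.049·T) = 0.1737 μm/a
  sum: 0.03446 + 0.1737 → r_corr = 0.2081 μm/a
  mass loss = 0.2081 μm/a × 8.96 g/cm³ = 1.865 g·m⁻²·a⁻¹
zinc: f(T) = +0.038·(T−10) [T≤10 °C] = -0.5092
  Pd branch = 0.0129·Pd^0.44·e^(0.046·RH+f) = 0.3722 μm/a
  Sd branch = 0.0175·Sd^0.57·e^(0.008·RH+0.085·T) = 0.4825 μm/a
  r_corr = 0.3722 + 0.4825 = 0.8548 μm/a
  mass loss = 0.8548 μm/a × 7.14 g/cm³ = 6.103 g·m⁻²·a⁻¹
Ordering by g·m⁻²·a⁻¹: zinc (6.1) > copper (1.86)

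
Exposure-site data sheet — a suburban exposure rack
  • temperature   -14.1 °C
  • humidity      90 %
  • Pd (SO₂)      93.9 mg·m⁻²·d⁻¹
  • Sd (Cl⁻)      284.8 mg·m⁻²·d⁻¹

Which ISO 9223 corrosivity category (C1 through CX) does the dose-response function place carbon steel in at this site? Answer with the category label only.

carbon steel: f(T) = +0.150·(T−10) [T≤10 °C] = -3.6150
  SO₂ term: 1.77·93.9^0.52·exp(0.02·90-3.6150) = 3.059
  Cl⁻ term: 0.102·284.8^0.62·exp(0.033·90+0.04·-14.1) = 37.61
  r_corr = 3.059 + 37.61 = 40.67 μm/a
Category bounds: 25…50 μm/a bracket r_corr ⇒ C3

C3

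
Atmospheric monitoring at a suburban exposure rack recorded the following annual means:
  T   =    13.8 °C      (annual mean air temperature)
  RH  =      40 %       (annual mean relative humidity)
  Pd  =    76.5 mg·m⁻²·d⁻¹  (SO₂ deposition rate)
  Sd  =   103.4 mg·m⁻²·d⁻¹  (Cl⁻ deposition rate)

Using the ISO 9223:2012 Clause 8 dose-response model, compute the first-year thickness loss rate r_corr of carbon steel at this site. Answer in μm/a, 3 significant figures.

carbon steel: f(T) = -0.054·(T−10) [T>10 °C] = -0.2052
  sulphur-dioxide contribution → 30.61 μm/a
  chloride contribution → 11.77 μm/a
  total first-year rate 42.37 μm/a

r_corr = 42.4 μm/a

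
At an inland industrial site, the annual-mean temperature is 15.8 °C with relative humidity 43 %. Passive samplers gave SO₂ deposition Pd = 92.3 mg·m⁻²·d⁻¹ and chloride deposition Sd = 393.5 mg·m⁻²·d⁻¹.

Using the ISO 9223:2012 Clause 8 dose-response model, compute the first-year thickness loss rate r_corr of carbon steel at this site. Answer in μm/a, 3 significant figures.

carbon steel: T>10 °C ⇒ hinge -0.054·(15.8−10) = -0.3132
  SO₂ term: 1.77·92.3^0.52·exp(0.02·43-0.3132) = 32.16
  Sd branch = 0.102·Sd^0.62·e^(0.033·RH+0.04·T) = 32.23 μm/a
  sum: 32.16 + 32.23 → r_corr = 64.39 μm/a

r_corr = 64.4 μm/a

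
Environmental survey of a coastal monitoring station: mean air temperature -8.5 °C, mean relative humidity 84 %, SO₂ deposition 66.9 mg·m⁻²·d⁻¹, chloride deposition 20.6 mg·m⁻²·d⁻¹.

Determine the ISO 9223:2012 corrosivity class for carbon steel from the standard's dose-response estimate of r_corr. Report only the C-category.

carbon steel: temperature factor f = +0.150·(-18.5) = -2.7750
  Pd branch = 1.77·Pd^0.52·e^(0.02·RH+f) = 5.268 μm/a
  Sd branch = 0.102·Sd^0.62·e^(0.033·RH+0.04·T) = 7.575 μm/a
  sum: 5.268 + 7.575 → r_corr = 12.84 μm/a
ISO 9223 Table 2 (carbon steel): 1.3 < 12.8 ≤ 25 μm/a ⇒ C2

C2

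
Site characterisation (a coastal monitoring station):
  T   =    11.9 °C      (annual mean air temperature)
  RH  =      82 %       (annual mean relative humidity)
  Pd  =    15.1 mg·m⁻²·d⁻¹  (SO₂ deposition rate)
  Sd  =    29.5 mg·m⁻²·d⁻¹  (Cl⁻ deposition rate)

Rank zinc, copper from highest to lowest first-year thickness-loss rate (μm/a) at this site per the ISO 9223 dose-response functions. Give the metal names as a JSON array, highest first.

zinc: T>10 °C ⇒ hinge -0.071·(11.9−10) = -0.1349
  SO₂ term: 0.0129·15.1^0.44·exp(0.046·82-0.1349) = 1.618
  Sd branch = 0.0175·Sd^0.57·e^(0.008·RH+0.085·T) = 0.6383 μm/a
  sum: 1.618 + 0.6383 → r_corr = 2.256 μm/a
copper: temperature factor f = -0.080·(1.9) = -0.1520
  Pd branch = 0.0053·Pd^0.26·e^(0.059·RH+f) = 1.164 μm/a
  Cl⁻ term: 0.01025·29.5^0.27·exp(0.036·82+0.049·11.9) = 0.8767
  sum: 1.164 + 0.8767 → r_corr = 2.041 μm/a
Ordering by μm/a: zinc (2.26) > copper (2.04)

["zinc", "copper"]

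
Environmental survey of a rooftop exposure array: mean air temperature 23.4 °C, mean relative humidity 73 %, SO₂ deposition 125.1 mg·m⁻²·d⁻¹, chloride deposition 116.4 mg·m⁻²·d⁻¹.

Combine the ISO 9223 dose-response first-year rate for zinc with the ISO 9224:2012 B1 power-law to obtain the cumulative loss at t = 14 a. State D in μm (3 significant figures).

zinc: f(T) = -0.071·(T−10) [T>10 °C] = -0.9514
  sulphur-dioxide contribution → 1.198 μm/a
  chloride contribution → 3.452 μm/a
  total first-year rate 4.65 μm/a
Long-term exponent b (ISO 9224 Table 2, B1) = 0.813
  D(14) = 4.65 × 14^0.813 = 4.65 × 8.547 = 39.74 μm

D(14) = 39.7 μm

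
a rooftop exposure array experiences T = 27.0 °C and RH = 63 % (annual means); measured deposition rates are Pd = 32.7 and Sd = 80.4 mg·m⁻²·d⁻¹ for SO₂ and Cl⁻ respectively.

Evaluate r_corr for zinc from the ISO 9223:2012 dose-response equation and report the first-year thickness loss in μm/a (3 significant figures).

zinc: f(T) = -0.071·(T−10) [T>10 °C] = -1.2070
  SO₂ term: 0.0129·32.7^0.44·exp(0.046·63-1.2070) = 0.3246
  Cl⁻ term: 0.0175·80.4^0.57·exp(0.008·63+0.085·27.0) = 3.504
  r_corr = 0.3246 + 3.504 = 3.829 μm/a

r_corr = 3.83 μm/a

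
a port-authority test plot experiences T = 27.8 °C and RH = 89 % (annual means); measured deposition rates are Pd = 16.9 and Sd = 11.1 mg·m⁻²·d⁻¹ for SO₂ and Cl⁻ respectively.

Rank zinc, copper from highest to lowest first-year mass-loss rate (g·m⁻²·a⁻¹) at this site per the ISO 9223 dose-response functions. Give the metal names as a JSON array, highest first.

zinc: T>10 °C ⇒ hinge -0.071·(27.8−10) = -1.2638
  Pd branch = 0.0129·Pd^0.44·e^(0.046·RH+f) = 0.7586 μm/a
  Sd branch = 0.0175·Sd^0.57·e^(0.008·RH+0.085·T) = 1.494 μm/a
  r_corr = 0.7586 + 1.494 = 2.252 μm/a
  mass loss = 2.252 μm/a × 7.14 g/cm³ = 16.08 g·m⁻²·a⁻¹
copper: f(T) = -0.080·(T−10) [T>10 °C] = -1.4240
  SO₂ term: 0.0053·16.9^0.26·exp(0.059·89-1.4240) = 0.5077
  Cl⁻ term: 0.01025·11.1^0.27·exp(0.036·89+0.049·27.8) = 1.888
  sum: 0.5077 + 1.888 → r_corr = 2.396 μm/a
  mass loss = 2.396 μm/a × 8.96 g/cm³ = 21.47 g·m⁻²·a⁻¹
Ordering by g·m⁻²·a⁻¹: copper (21.5) > zinc (16.1)

["copper", "zinc"]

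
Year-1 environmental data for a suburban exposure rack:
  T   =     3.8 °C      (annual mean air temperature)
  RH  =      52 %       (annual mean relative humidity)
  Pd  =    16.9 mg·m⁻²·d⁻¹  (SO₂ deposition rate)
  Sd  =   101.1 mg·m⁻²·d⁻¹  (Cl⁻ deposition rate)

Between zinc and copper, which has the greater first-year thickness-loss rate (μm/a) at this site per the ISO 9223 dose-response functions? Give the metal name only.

zinc: f(T) = +0.038·(T−10) [T≤10 °C] = -0.2356
  sulphur-dioxide contribution → 0.3867 μm/a
  chloride contribution → 0.509 μm/a
  total first-year rate 0.8957 μm/a
copper: T≤10 °C ⇒ hinge +0.126·(3.8−10) = -0.7812
  sulphur-dioxide contribution → 0.1088 μm/a
  chloride contribution → 0.2792 μm/a
  total first-year rate 0.388 μm/a
Ordering by μm/a: zinc (0.896) > copper (0.388)

zinc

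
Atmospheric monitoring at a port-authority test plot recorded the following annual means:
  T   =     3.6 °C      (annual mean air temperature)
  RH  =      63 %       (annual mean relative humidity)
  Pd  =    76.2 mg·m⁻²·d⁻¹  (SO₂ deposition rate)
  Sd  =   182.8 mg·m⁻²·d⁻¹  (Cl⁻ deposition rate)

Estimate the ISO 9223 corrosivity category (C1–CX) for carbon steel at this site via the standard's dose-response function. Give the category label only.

carbon steel: T≤10 °C ⇒ hinge +0.150·(3.6−10) = -0.9600
  Pd branch = 1.77·Pd^0.52·e^(0.02·RH+f) = 22.74 μm/a
  Sd branch = 0.102·Sd^0.62·e^(0.033·RH+0.04·T) = 23.79 μm/a
  sum: 22.74 + 23.79 → r_corr = 46.54 μm/a
ISO 9223 Table 2 (carbon steel): 25 < 46.5 ≤ 50 μm/a ⇒ C3

C3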